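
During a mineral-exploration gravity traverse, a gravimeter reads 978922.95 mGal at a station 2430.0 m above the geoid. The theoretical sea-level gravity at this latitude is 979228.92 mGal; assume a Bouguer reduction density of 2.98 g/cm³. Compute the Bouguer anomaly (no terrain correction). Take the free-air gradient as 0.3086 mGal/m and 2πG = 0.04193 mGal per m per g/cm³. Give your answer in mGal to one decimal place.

Free-air correction = 0.3086 × 2430.0 = 749.90 mGal
Free-air anomaly = 978922.95 − 979228.92 + (749.90) = 443.93 mGal
Bouguer slab correction = 0.04193 × 2.98 × 2430.0 = 303.63 mGal
Simple Bouguer anomaly = 443.93 − (303.63) = 140.30 mGal

140.3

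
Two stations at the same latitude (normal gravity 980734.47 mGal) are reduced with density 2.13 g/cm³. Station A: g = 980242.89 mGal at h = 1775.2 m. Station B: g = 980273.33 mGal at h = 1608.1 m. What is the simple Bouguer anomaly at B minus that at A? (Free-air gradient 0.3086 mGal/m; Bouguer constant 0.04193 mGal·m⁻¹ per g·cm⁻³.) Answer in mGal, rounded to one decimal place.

-6.2

Δg_SB(A) = 980242.89 − 980734.47 + 0.3086×1775.2 − 0.04193×2.13×1775.2 = -102.30 mGal
Δg_SB(B) = 980273.33 − 980734.47 + 0.3086×1608.1 − 0.04193×2.13×1608.1 = -108.50 mGal
Difference = -108.50 − (-102.30) = -6.20 mGal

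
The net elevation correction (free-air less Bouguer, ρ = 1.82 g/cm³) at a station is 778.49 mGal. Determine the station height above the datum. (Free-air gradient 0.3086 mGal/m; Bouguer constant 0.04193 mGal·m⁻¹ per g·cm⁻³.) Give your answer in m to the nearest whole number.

Combined gradient = 0.3086 − 0.04193 × 1.82 = 0.2322874 mGal/m
h = 778.49 / 0.2322874 = 3351.41 m

3351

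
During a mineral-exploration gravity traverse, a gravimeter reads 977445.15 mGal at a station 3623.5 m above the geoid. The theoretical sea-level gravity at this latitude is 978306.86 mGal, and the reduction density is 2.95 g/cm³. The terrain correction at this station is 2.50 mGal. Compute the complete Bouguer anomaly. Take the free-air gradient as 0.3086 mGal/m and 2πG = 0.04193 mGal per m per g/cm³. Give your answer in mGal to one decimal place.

-189.2

Free-air correction = 0.3086 × 3623.5 = 1118.21 mGal
Free-air anomaly = 977445.15 − 978306.86 + (1118.21) = 256.50 mGal
Bouguer slab correction = 0.04193 × 2.95 × 3623.5 = 448.20 mGal
Simple Bouguer anomaly = 256.50 − (448.20) = -191.70 mGal
Complete Bouguer anomaly = -191.70 + 2.50 = -189.20 mGal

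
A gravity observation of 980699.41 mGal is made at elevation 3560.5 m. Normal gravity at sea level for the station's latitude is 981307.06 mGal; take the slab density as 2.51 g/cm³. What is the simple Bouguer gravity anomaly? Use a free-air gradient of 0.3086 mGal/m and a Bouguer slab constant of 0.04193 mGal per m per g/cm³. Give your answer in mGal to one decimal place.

Free-air correction = 0.3086 × 3560.5 = 1098.77 mGal
Free-air anomaly = 980699.41 − 981307.06 + (1098.77) = 491.12 mGal
Bouguer slab correction = 0.04193 × 2.51 × 3560.5 = 374.72 mGal
Simple Bouguer anomaly = 491.12 − (374.72) = 116.40 mGal

116.4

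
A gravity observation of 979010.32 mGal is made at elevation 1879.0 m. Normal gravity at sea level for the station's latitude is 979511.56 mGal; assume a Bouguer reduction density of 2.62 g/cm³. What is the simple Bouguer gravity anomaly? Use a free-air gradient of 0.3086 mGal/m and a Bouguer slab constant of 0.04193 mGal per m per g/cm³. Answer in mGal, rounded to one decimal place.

Free-air correction = 0.3086 × 1879.0 = 579.86 mGal
Free-air anomaly = 979010.32 − 979511.56 + (579.86) = 78.62 mGal
Bouguer slab correction = 0.04193 × 2.62 × 1879.0 = 206.42 mGal
Simple Bouguer anomaly = 78.62 − (206.42) = -127.80 mGal

-127.8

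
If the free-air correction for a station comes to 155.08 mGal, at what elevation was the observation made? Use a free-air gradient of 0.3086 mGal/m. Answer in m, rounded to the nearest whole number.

503

h = 155.08 / 0.3086 = 502.53 m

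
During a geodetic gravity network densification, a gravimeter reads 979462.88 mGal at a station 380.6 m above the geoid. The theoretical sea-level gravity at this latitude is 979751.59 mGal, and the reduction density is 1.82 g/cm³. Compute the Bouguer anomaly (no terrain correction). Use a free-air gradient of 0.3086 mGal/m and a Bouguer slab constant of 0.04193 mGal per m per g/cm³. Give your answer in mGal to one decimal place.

Free-air correction = 0.3086 × 380.6 = 117.45 mGal
Free-air anomaly = 979462.88 − 979751.59 + (117.45) = -171.26 mGal
Bouguer slab correction = 0.04193 × 1.82 × 380.6 = 29.04 mGal
Simple Bouguer anomaly = -171.26 − (29.04) = -200.30 mGal

-200.3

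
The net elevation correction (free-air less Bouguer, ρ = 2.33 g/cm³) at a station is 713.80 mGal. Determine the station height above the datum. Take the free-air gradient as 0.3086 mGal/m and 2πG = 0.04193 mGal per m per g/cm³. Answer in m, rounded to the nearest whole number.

Combined gradient = 0.3086 − 0.04193 × 2.33 = 0.2109031 mGal/m
h = 713.80 / 0.2109031 = 3384.49 m

3384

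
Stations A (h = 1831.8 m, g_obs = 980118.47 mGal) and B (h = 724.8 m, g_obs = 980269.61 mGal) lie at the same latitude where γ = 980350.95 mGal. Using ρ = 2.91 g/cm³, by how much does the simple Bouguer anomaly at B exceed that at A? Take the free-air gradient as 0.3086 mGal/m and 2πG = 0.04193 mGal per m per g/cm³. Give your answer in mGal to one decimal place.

-55.4

Δg_SB(A) = 980118.47 − 980350.95 + 0.3086×1831.8 − 0.04193×2.91×1831.8 = 109.30 mGal
Δg_SB(B) = 980269.61 − 980350.95 + 0.3086×724.8 − 0.04193×2.91×724.8 = 53.90 mGal
Difference = 53.90 − (109.30) = -55.40 mGal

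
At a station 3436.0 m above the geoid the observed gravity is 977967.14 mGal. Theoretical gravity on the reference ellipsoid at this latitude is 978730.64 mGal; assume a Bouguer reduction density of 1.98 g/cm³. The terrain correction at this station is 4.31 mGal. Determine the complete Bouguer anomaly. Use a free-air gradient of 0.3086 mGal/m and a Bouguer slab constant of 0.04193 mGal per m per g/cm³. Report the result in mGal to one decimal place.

15.9

Free-air correction = 0.3086 × 3436.0 = 1060.35 mGal
Free-air anomaly = 977967.14 − 978730.64 + (1060.35) = 296.85 mGal
Bouguer slab correction = 0.04193 × 1.98 × 3436.0 = 285.26 mGal
Simple Bouguer anomaly = 296.85 − (285.26) = 11.59 mGal
Complete Bouguer anomaly = 11.59 + 4.31 = 15.90 mGal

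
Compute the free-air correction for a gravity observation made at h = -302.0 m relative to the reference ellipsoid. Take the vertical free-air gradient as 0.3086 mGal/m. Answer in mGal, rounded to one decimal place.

-93.2

Free-air correction = 0.3086 × -302.0 = -93.2 mGal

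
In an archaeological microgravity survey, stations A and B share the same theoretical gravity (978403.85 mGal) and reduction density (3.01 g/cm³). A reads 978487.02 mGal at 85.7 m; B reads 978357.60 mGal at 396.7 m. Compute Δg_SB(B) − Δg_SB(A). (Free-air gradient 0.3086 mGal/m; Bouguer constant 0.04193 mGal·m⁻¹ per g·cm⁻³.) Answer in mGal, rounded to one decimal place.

-72.7

Δg_SB(A) = 978487.02 − 978403.85 + 0.3086×85.7 − 0.04193×3.01×85.7 = 98.80 mGal
Δg_SB(B) = 978357.60 − 978403.85 + 0.3086×396.7 − 0.04193×3.01×396.7 = 26.10 mGal
Difference = 26.10 − (98.80) = -72.70 mGal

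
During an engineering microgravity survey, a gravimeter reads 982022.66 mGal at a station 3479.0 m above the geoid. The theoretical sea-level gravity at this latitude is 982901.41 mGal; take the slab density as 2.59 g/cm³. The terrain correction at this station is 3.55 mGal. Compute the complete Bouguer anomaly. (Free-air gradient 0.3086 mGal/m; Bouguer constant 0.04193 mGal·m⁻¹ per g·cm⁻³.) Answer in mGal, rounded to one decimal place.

Free-air correction = 0.3086 × 3479.0 = 1073.62 mGal
Free-air anomaly = 982022.66 − 982901.41 + (1073.62) = 194.87 mGal
Bouguer slab correction = 0.04193 × 2.59 × 3479.0 = 377.81 mGal
Simple Bouguer anomaly = 194.87 − (377.81) = -182.94 mGal
Complete Bouguer anomaly = -182.94 + 3.55 = -179.39 mGal

-179.4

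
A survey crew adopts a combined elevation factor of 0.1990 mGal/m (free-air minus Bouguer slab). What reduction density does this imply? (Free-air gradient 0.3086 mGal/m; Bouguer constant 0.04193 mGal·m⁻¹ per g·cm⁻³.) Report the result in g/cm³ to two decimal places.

0.1990 = 0.3086 − 0.04193 × ρ
ρ = (0.3086 − 0.1990) / 0.04193 = 2.61 g/cm³

2.61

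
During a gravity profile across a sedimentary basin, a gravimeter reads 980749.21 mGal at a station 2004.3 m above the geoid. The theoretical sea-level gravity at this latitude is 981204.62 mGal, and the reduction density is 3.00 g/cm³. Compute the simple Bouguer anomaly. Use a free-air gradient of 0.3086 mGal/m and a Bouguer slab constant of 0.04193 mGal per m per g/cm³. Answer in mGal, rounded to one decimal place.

Free-air correction = 0.3086 × 2004.3 = 618.53 mGal
Free-air anomaly = 980749.21 − 981204.62 + (618.53) = 163.12 mGal
Bouguer slab correction = 0.04193 × 3.00 × 2004.3 = 252.12 mGal
Simple Bouguer anomaly = 163.12 − (252.12) = -89.00 mGal

-89.0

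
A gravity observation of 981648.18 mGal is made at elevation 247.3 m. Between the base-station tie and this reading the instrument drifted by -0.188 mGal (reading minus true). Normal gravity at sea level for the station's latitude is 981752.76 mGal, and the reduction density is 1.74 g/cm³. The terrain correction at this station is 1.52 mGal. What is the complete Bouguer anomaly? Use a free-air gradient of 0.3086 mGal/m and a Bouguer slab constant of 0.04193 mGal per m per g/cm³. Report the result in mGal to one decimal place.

-44.6

Drift-corrected reading = 981648.18 − (-0.188) = 981648.368 mGal
Free-air correction = 0.3086 × 247.3 = 76.32 mGal
Free-air anomaly = 981648.368 − 981752.76 + (76.32) = -28.072 mGal
Bouguer slab correction = 0.04193 × 1.74 × 247.3 = 18.04 mGal
Simple Bouguer anomaly = -28.072 − (18.04) = -46.112 mGal
Complete Bouguer anomaly = -46.112 + 1.52 = -44.592 mGal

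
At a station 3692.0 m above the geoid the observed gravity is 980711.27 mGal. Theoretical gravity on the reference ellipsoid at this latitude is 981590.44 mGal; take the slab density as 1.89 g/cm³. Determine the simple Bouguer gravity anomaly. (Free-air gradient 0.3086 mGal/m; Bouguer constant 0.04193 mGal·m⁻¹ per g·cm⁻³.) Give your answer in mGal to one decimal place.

-32.4

Free-air correction = 0.3086 × 3692.0 = 1139.35 mGal
Free-air anomaly = 980711.27 − 981590.44 + (1139.35) = 260.18 mGal
Bouguer slab correction = 0.04193 × 1.89 × 3692.0 = 292.58 mGal
Simple Bouguer anomaly = 260.18 − (292.58) = -32.40 mGal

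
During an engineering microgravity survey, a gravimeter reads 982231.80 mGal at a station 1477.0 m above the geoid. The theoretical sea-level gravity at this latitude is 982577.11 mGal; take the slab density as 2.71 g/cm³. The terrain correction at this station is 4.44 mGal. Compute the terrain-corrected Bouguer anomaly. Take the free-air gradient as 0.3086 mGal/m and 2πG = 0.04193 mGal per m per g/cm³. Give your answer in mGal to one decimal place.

Free-air correction = 0.3086 × 1477.0 = 455.80 mGal
Free-air anomaly = 982231.80 − 982577.11 + (455.80) = 110.49 mGal
Bouguer slab correction = 0.04193 × 2.71 × 1477.0 = 167.83 mGal
Simple Bouguer anomaly = 110.49 − (167.83) = -57.34 mGal
Complete Bouguer anomaly = -57.34 + 4.44 = -52.90 mGal

-52.9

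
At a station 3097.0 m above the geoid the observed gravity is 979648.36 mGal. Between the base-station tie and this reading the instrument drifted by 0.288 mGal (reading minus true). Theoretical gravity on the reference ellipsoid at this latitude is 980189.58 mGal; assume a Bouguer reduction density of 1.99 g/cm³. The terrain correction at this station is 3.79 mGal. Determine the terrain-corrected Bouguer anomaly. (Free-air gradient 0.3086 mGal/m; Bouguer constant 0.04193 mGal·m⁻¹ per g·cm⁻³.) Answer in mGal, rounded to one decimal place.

Drift-corrected reading = 979648.36 − (0.288) = 979648.072 mGal
Free-air correction = 0.3086 × 3097.0 = 955.73 mGal
Free-air anomaly = 979648.072 − 980189.58 + (955.73) = 414.222 mGal
Bouguer slab correction = 0.04193 × 1.99 × 3097.0 = 258.42 mGal
Simple Bouguer anomaly = 414.222 − (258.42) = 155.802 mGal
Complete Bouguer anomaly = 155.802 + 3.79 = 159.592 mGal

159.6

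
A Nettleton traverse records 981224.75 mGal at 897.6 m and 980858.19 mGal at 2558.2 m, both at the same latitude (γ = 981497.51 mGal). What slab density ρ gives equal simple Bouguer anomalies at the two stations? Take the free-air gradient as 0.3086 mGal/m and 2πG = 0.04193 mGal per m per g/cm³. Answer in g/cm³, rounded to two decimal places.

Δg_obs = 980858.19 − 981224.75 = -366.56 mGal over Δh = 2558.2 − 897.6 = 1660.6 m
Equal Bouguer anomalies ⇒ Δg_obs + (0.3086 − 0.04193ρ)·Δh = 0
0.3086 − 0.04193ρ = −Δg_obs/Δh = 0.22074
ρ = (0.3086 − 0.22074) / 0.04193 = 2.10 g/cm³

2.10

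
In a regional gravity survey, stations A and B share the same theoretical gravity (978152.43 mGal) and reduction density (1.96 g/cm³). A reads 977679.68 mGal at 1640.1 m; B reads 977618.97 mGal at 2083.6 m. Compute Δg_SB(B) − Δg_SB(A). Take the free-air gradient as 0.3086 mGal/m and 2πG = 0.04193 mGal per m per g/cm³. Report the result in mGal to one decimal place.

39.7

Δg_SB(A) = 977679.68 − 978152.43 + 0.3086×1640.1 − 0.04193×1.96×1640.1 = -101.40 mGal
Δg_SB(B) = 977618.97 − 978152.43 + 0.3086×2083.6 − 0.04193×1.96×2083.6 = -61.70 mGal
Difference = -61.70 − (-101.40) = 39.70 mGal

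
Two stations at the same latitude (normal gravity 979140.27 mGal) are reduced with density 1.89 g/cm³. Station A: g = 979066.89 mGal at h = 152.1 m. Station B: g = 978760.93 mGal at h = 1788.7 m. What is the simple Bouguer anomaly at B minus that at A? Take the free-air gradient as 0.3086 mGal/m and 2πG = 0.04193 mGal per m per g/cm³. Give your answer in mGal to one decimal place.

69.4

Δg_SB(A) = 979066.89 − 979140.27 + 0.3086×152.1 − 0.04193×1.89×152.1 = -38.50 mGal
Δg_SB(B) = 978760.93 − 979140.27 + 0.3086×1788.7 − 0.04193×1.89×1788.7 = 30.90 mGal
Difference = 30.90 − (-38.50) = 69.40 mGal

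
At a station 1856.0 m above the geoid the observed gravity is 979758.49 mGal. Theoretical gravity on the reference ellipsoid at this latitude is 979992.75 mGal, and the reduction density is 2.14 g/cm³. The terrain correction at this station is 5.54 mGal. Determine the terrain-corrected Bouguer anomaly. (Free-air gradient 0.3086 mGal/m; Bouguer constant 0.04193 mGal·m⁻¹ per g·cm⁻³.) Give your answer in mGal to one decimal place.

177.5

Free-air correction = 0.3086 × 1856.0 = 572.76 mGal
Free-air anomaly = 979758.49 − 979992.75 + (572.76) = 338.50 mGal
Bouguer slab correction = 0.04193 × 2.14 × 1856.0 = 166.54 mGal
Simple Bouguer anomaly = 338.50 − (166.54) = 171.96 mGal
Complete Bouguer anomaly = 171.96 + 5.54 = 177.50 mGal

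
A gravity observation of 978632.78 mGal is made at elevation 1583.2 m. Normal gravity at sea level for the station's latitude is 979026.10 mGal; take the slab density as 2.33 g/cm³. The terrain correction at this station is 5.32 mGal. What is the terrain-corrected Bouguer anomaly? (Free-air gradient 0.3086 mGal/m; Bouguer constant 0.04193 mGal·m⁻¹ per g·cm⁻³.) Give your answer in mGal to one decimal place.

-54.1

Free-air correction = 0.3086 × 1583.2 = 488.58 mGal
Free-air anomaly = 978632.78 − 979026.10 + (488.58) = 95.26 mGal
Bouguer slab correction = 0.04193 × 2.33 × 1583.2 = 154.67 mGal
Simple Bouguer anomaly = 95.26 − (154.67) = -59.41 mGal
Complete Bouguer anomaly = -59.41 + 5.32 = -54.09 mGal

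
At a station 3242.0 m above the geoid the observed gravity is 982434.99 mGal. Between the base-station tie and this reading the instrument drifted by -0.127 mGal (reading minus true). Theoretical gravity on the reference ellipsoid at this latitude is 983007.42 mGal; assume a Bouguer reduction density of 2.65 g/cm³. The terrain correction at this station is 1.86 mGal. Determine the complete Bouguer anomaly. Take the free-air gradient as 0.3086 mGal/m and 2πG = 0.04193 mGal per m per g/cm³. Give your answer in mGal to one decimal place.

Drift-corrected reading = 982434.99 − (-0.127) = 982435.117 mGal
Free-air correction = 0.3086 × 3242.0 = 1000.48 mGal
Free-air anomaly = 982435.117 − 983007.42 + (1000.48) = 428.177 mGal
Bouguer slab correction = 0.04193 × 2.65 × 3242.0 = 360.23 mGal
Simple Bouguer anomaly = 428.177 − (360.23) = 67.947 mGal
Complete Bouguer anomaly = 67.947 + 1.86 = 69.807 mGal

69.8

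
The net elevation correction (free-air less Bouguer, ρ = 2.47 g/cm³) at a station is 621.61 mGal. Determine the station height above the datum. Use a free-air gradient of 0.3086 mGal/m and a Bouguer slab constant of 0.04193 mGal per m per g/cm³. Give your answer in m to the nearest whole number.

3032

Combined gradient = 0.3086 − 0.04193 × 2.47 = 0.2050329 mGal/m
h = 621.61 / 0.2050329 = 3031.76 m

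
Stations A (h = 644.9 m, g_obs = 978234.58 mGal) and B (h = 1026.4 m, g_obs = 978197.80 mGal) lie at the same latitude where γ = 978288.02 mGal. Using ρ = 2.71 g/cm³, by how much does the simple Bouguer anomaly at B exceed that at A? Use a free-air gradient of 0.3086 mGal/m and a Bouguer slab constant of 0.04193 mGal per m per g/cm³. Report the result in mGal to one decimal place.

37.6

Δg_SB(A) = 978234.58 − 978288.02 + 0.3086×644.9 − 0.04193×2.71×644.9 = 72.30 mGal
Δg_SB(B) = 978197.80 − 978288.02 + 0.3086×1026.4 − 0.04193×2.71×1026.4 = 109.90 mGal
Difference = 109.90 − (72.30) = 37.60 mGal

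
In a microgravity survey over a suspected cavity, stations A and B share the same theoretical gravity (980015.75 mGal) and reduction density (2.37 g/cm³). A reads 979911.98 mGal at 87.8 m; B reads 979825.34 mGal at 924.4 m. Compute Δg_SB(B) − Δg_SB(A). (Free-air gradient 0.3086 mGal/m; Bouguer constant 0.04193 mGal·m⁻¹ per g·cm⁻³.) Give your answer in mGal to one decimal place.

88.4

Δg_SB(A) = 979911.98 − 980015.75 + 0.3086×87.8 − 0.04193×2.37×87.8 = -85.40 mGal
Δg_SB(B) = 979825.34 − 980015.75 + 0.3086×924.4 − 0.04193×2.37×924.4 = 3.00 mGal
Difference = 3.00 − (-85.40) = 88.40 mGal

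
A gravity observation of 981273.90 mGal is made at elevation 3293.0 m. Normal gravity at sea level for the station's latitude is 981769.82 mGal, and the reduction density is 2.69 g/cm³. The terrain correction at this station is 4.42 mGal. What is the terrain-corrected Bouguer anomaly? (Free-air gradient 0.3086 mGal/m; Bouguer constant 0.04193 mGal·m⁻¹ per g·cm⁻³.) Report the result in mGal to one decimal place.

Free-air correction = 0.3086 × 3293.0 = 1016.22 mGal
Free-air anomaly = 981273.90 − 981769.82 + (1016.22) = 520.30 mGal
Bouguer slab correction = 0.04193 × 2.69 × 3293.0 = 371.42 mGal
Simple Bouguer anomaly = 520.30 − (371.42) = 148.88 mGal
Complete Bouguer anomaly = 148.88 + 4.42 = 153.30 mGal

153.3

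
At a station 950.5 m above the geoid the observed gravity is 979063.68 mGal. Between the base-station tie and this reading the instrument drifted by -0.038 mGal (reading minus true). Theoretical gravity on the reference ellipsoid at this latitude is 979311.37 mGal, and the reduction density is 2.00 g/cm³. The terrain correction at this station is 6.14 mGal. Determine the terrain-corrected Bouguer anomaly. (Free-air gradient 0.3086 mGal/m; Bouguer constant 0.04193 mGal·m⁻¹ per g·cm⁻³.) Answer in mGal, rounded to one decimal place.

Drift-corrected reading = 979063.68 − (-0.038) = 979063.718 mGal
Free-air correction = 0.3086 × 950.5 = 293.32 mGal
Free-air anomaly = 979063.718 − 979311.37 + (293.32) = 45.668 mGal
Bouguer slab correction = 0.04193 × 2.00 × 950.5 = 79.71 mGal
Simple Bouguer anomaly = 45.668 − (79.71) = -34.042 mGal
Complete Bouguer anomaly = -34.042 + 6.14 = -27.902 mGal

-27.9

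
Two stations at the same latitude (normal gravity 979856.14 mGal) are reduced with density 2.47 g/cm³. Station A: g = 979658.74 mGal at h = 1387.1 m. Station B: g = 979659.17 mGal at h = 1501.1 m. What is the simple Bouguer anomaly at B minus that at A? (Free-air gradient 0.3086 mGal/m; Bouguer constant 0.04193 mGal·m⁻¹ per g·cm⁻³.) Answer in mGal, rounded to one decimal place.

Δg_SB(A) = 979658.74 − 979856.14 + 0.3086×1387.1 − 0.04193×2.47×1387.1 = 87.00 mGal
Δg_SB(B) = 979659.17 − 979856.14 + 0.3086×1501.1 − 0.04193×2.47×1501.1 = 110.80 mGal
Difference = 110.80 − (87.00) = 23.80 mGal

23.8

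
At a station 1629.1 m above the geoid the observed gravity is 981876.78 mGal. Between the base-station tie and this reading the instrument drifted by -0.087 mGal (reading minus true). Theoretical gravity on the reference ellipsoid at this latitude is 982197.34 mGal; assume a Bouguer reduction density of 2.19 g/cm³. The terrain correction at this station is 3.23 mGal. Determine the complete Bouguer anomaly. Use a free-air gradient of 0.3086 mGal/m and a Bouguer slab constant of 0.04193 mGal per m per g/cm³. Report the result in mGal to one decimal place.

Drift-corrected reading = 981876.78 − (-0.087) = 981876.867 mGal
Free-air correction = 0.3086 × 1629.1 = 502.74 mGal
Free-air anomaly = 981876.867 − 982197.34 + (502.74) = 182.267 mGal
Bouguer slab correction = 0.04193 × 2.19 × 1629.1 = 149.59 mGal
Simple Bouguer anomaly = 182.267 − (149.59) = 32.677 mGal
Complete Bouguer anomaly = 32.677 + 3.23 = 35.907 mGal

35.9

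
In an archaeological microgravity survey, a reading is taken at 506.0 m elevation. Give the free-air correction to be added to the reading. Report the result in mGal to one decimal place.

156.2

Free-air correction = 0.3086 × 506.0 = 156.2 mGal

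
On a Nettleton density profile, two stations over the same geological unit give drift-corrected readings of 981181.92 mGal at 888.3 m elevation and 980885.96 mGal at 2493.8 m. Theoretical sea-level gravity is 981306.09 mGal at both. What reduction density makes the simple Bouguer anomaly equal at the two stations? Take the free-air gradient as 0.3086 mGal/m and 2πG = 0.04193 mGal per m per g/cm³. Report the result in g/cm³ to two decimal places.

Δg_obs = 980885.96 − 981181.92 = -295.96 mGal over Δh = 2493.8 − 888.3 = 1605.5 m
Equal Bouguer anomalies ⇒ Δg_obs + (0.3086 − 0.04193ρ)·Δh = 0
0.3086 − 0.04193ρ = −Δg_obs/Δh = 0.18434
ρ = (0.3086 − 0.18434) / 0.04193 = 2.96 g/cm³

2.96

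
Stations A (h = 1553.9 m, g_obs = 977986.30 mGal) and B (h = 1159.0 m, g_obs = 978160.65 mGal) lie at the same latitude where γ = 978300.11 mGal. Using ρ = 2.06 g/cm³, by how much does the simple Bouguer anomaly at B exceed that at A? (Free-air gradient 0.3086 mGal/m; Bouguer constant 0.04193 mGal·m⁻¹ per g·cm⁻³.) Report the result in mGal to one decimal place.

86.6

Δg_SB(A) = 977986.30 − 978300.11 + 0.3086×1553.9 − 0.04193×2.06×1553.9 = 31.50 mGal
Δg_SB(B) = 978160.65 − 978300.11 + 0.3086×1159.0 − 0.04193×2.06×1159.0 = 118.10 mGal
Difference = 118.10 − (31.50) = 86.60 mGal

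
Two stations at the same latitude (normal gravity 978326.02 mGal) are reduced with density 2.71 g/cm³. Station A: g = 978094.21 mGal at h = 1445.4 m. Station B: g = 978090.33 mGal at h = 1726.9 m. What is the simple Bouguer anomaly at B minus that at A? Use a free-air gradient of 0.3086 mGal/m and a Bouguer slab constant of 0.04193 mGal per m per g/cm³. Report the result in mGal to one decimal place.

Δg_SB(A) = 978094.21 − 978326.02 + 0.3086×1445.4 − 0.04193×2.71×1445.4 = 50.00 mGal
Δg_SB(B) = 978090.33 − 978326.02 + 0.3086×1726.9 − 0.04193×2.71×1726.9 = 101.00 mGal
Difference = 101.00 − (50.00) = 51.00 mGal

51.0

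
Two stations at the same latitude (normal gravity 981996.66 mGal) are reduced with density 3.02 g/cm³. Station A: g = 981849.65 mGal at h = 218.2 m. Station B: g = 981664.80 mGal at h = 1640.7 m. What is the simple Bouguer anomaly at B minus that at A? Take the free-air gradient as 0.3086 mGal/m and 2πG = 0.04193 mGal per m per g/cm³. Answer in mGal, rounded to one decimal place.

Δg_SB(A) = 981849.65 − 981996.66 + 0.3086×218.2 − 0.04193×3.02×218.2 = -107.30 mGal
Δg_SB(B) = 981664.80 − 981996.66 + 0.3086×1640.7 − 0.04193×3.02×1640.7 = -33.30 mGal
Difference = -33.30 − (-107.30) = 74.00 mGal

74.0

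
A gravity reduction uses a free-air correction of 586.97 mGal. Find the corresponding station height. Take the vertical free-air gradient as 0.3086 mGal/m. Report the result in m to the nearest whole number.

1902

h = 586.97 / 0.3086 = 1902.04 m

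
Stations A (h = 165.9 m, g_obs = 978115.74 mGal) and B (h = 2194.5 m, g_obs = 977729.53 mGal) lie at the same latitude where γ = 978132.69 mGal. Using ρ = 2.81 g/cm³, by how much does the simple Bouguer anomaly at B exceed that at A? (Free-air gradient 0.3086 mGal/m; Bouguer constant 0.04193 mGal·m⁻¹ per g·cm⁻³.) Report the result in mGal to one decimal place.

0.8

Δg_SB(A) = 978115.74 − 978132.69 + 0.3086×165.9 − 0.04193×2.81×165.9 = 14.70 mGal
Δg_SB(B) = 977729.53 − 978132.69 + 0.3086×2194.5 − 0.04193×2.81×2194.5 = 15.50 mGal
Difference = 15.50 − (14.70) = 0.80 mGal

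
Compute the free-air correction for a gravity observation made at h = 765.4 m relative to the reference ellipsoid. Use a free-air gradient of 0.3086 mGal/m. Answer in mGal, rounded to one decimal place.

236.2

Free-air correction = 0.3086 × 765.4 = 236.2 mGal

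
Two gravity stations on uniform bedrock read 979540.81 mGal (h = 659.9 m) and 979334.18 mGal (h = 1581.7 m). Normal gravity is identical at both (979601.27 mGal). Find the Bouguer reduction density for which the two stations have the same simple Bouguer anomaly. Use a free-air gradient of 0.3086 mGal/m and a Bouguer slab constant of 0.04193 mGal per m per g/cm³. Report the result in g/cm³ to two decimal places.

2.01

Δg_obs = 979334.18 − 979540.81 = -206.63 mGal over Δh = 1581.7 − 659.9 = 921.8 m
Equal Bouguer anomalies ⇒ Δg_obs + (0.3086 − 0.04193ρ)·Δh = 0
0.3086 − 0.04193ρ = −Δg_obs/Δh = 0.22416
ρ = (0.3086 − 0.22416) / 0.04193 = 2.01 g/cm³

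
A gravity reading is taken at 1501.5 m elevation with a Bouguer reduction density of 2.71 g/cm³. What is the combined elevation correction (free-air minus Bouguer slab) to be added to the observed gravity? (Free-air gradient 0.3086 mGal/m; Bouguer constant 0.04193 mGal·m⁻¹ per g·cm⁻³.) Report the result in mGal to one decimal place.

Combined gradient = 0.3086 − 0.04193 × 2.71 = 0.1949697 mGal/m
Combined elevation correction = 0.1949697 × 1501.5 = 292.7 mGal

292.7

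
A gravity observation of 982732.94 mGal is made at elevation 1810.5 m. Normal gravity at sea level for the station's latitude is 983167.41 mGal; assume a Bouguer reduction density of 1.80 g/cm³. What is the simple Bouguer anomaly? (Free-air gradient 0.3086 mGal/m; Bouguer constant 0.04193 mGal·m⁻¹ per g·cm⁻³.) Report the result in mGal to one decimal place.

Free-air correction = 0.3086 × 1810.5 = 558.72 mGal
Free-air anomaly = 982732.94 − 983167.41 + (558.72) = 124.25 mGal
Bouguer slab correction = 0.04193 × 1.80 × 1810.5 = 136.65 mGal
Simple Bouguer anomaly = 124.25 − (136.65) = -12.40 mGal

-12.4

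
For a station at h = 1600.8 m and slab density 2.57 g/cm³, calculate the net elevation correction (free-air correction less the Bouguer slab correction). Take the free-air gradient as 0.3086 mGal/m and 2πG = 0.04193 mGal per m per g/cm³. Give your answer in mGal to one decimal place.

321.5

Combined gradient = 0.3086 − 0.04193 × 2.57 = 0.2008399 mGal/m
Combined elevation correction = 0.2008399 × 1600.8 = 321.5 mGal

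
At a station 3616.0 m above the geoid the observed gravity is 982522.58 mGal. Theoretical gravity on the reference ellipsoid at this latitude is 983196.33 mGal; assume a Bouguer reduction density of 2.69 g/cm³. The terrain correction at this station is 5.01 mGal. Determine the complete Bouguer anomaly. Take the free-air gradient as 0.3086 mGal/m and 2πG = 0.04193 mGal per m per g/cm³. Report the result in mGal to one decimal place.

39.3

Free-air correction = 0.3086 × 3616.0 = 1115.90 mGal
Free-air anomaly = 982522.58 − 983196.33 + (1115.90) = 442.15 mGal
Bouguer slab correction = 0.04193 × 2.69 × 3616.0 = 407.85 mGal
Simple Bouguer anomaly = 442.15 − (407.85) = 34.30 mGal
Complete Bouguer anomaly = 34.30 + 5.01 = 39.31 mGal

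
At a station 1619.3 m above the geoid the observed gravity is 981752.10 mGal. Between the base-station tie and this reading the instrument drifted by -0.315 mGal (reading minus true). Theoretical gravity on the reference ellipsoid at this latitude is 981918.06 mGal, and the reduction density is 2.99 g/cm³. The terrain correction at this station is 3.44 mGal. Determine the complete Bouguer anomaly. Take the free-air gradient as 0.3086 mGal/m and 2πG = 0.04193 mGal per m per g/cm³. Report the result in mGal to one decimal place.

134.5

Drift-corrected reading = 981752.10 − (-0.315) = 981752.415 mGal
Free-air correction = 0.3086 × 1619.3 = 499.72 mGal
Free-air anomaly = 981752.415 − 981918.06 + (499.72) = 334.075 mGal
Bouguer slab correction = 0.04193 × 2.99 × 1619.3 = 203.01 mGal
Simple Bouguer anomaly = 334.075 − (203.01) = 131.065 mGal
Complete Bouguer anomaly = 131.065 + 3.44 = 134.505 mGal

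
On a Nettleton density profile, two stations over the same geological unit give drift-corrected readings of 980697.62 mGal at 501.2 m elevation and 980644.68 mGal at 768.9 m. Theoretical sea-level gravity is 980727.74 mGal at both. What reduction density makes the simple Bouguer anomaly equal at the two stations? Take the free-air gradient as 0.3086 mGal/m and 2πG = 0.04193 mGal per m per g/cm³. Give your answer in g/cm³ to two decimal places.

2.64

Δg_obs = 980644.68 − 980697.62 = -52.94 mGal over Δh = 768.9 − 501.2 = 267.7 m
Equal Bouguer anomalies ⇒ Δg_obs + (0.3086 − 0.04193ρ)·Δh = 0
0.3086 − 0.04193ρ = −Δg_obs/Δh = 0.19776
ρ = (0.3086 − 0.19776) / 0.04193 = 2.64 g/cm³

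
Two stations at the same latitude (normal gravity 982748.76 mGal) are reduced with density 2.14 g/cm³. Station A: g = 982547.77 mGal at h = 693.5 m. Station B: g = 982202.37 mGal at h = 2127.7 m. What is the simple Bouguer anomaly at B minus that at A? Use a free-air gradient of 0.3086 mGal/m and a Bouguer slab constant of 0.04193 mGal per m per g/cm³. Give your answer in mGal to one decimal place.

Δg_SB(A) = 982547.77 − 982748.76 + 0.3086×693.5 − 0.04193×2.14×693.5 = -49.20 mGal
Δg_SB(B) = 982202.37 − 982748.76 + 0.3086×2127.7 − 0.04193×2.14×2127.7 = -80.70 mGal
Difference = -80.70 − (-49.20) = -31.50 mGal

-31.5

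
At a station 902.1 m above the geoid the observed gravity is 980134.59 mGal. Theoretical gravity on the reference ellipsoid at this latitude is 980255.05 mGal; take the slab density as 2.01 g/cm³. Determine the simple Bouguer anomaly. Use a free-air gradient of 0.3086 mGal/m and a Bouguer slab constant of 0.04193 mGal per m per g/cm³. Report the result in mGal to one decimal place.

Free-air correction = 0.3086 × 902.1 = 278.39 mGal
Free-air anomaly = 980134.59 − 980255.05 + (278.39) = 157.93 mGal
Bouguer slab correction = 0.04193 × 2.01 × 902.1 = 76.03 mGal
Simple Bouguer anomaly = 157.93 − (76.03) = 81.90 mGal

81.9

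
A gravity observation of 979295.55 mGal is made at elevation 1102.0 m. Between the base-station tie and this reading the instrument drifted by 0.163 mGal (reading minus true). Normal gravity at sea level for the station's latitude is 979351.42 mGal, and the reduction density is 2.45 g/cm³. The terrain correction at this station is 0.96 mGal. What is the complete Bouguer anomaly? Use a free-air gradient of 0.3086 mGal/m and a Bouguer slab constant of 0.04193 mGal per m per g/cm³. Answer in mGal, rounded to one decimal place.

171.8

Drift-corrected reading = 979295.55 − (0.163) = 979295.387 mGal
Free-air correction = 0.3086 × 1102.0 = 340.08 mGal
Free-air anomaly = 979295.387 − 979351.42 + (340.08) = 284.047 mGal
Bouguer slab correction = 0.04193 × 2.45 × 1102.0 = 113.21 mGal
Simple Bouguer anomaly = 284.047 − (113.21) = 170.837 mGal
Complete Bouguer anomaly = 170.837 + 0.96 = 171.797 mGal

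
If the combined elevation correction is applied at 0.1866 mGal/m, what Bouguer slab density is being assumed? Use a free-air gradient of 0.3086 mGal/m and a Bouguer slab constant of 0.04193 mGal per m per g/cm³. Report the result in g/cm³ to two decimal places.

2.91

0.1866 = 0.3086 − 0.04193 × ρ
ρ = (0.3086 − 0.1866) / 0.04193 = 2.91 g/cm³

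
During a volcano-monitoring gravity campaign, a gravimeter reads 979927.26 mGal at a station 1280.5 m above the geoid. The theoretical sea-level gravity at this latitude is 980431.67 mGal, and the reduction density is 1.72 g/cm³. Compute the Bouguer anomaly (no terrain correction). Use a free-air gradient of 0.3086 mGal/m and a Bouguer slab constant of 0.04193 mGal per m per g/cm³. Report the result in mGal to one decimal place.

-201.6

Free-air correction = 0.3086 × 1280.5 = 395.16 mGal
Free-air anomaly = 979927.26 − 980431.67 + (395.16) = -109.25 mGal
Bouguer slab correction = 0.04193 × 1.72 × 1280.5 = 92.35 mGal
Simple Bouguer anomaly = -109.25 − (92.35) = -201.60 mGal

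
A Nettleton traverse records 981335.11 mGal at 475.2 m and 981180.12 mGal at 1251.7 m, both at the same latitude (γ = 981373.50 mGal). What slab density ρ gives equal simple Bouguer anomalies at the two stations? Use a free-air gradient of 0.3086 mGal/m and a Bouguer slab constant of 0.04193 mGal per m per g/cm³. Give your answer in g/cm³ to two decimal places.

Δg_obs = 981180.12 − 981335.11 = -154.99 mGal over Δh = 1251.7 − 475.2 = 776.5 m
Equal Bouguer anomalies ⇒ Δg_obs + (0.3086 − 0.04193ρ)·Δh = 0
0.3086 − 0.04193ρ = −Δg_obs/Δh = 0.19960
ρ = (0.3086 − 0.19960) / 0.04193 = 2.60 g/cm³

2.60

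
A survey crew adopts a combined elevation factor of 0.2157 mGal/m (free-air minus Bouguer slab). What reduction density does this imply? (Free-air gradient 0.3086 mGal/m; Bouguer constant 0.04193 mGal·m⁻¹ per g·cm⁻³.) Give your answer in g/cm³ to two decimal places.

0.2157 = 0.3086 − 0.04193 × ρ
ρ = (0.3086 − 0.2157) / 0.04193 = 2.22 g/cm³

2.22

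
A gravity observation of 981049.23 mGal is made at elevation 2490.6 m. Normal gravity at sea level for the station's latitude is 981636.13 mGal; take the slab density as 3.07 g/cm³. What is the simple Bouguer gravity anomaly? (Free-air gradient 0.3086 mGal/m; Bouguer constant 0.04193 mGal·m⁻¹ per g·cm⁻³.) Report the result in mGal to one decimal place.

Free-air correction = 0.3086 × 2490.6 = 768.60 mGal
Free-air anomaly = 981049.23 − 981636.13 + (768.60) = 181.70 mGal
Bouguer slab correction = 0.04193 × 3.07 × 2490.6 = 320.60 mGal
Simple Bouguer anomaly = 181.70 − (320.60) = -138.90 mGal

-138.9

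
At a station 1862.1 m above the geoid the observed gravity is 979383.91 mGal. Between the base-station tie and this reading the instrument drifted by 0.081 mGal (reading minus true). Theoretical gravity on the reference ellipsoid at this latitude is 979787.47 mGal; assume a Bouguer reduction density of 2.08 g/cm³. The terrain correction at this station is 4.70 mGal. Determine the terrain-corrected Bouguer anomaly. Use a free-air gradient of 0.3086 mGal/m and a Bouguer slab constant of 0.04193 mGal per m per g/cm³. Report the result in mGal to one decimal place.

13.3

Drift-corrected reading = 979383.91 − (0.081) = 979383.829 mGal
Free-air correction = 0.3086 × 1862.1 = 574.64 mGal
Free-air anomaly = 979383.829 − 979787.47 + (574.64) = 170.999 mGal
Bouguer slab correction = 0.04193 × 2.08 × 1862.1 = 162.40 mGal
Simple Bouguer anomaly = 170.999 − (162.40) = 8.599 mGal
Complete Bouguer anomaly = 8.599 + 4.70 = 13.299 mGal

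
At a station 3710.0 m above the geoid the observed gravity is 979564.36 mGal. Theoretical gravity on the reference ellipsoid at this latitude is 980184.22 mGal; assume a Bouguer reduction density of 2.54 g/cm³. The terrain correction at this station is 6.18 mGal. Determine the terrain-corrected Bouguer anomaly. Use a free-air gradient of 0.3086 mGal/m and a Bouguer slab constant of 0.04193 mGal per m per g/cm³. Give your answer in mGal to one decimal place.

136.1

Free-air correction = 0.3086 × 3710.0 = 1144.91 mGal
Free-air anomaly = 979564.36 − 980184.22 + (1144.91) = 525.05 mGal
Bouguer slab correction = 0.04193 × 2.54 × 3710.0 = 395.12 mGal
Simple Bouguer anomaly = 525.05 − (395.12) = 129.93 mGal
Complete Bouguer anomaly = 129.93 + 6.18 = 136.11 mGal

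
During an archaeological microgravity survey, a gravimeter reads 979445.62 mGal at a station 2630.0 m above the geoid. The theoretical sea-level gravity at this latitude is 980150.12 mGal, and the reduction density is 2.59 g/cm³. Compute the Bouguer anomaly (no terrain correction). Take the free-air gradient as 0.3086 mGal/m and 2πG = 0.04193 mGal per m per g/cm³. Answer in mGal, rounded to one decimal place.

Free-air correction = 0.3086 × 2630.0 = 811.62 mGal
Free-air anomaly = 979445.62 − 980150.12 + (811.62) = 107.12 mGal
Bouguer slab correction = 0.04193 × 2.59 × 2630.0 = 285.61 mGal
Simple Bouguer anomaly = 107.12 − (285.61) = -178.49 mGal

-178.5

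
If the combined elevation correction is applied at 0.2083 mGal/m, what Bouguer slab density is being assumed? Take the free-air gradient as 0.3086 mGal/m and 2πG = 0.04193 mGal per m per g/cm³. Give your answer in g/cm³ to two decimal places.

0.2083 = 0.3086 − 0.04193 × ρ
ρ = (0.3086 − 0.2083) / 0.04193 = 2.39 g/cm³

2.39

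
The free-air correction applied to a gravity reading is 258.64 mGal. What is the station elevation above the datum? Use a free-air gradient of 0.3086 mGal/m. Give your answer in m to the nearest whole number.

h = 258.64 / 0.3086 = 838.11 m

838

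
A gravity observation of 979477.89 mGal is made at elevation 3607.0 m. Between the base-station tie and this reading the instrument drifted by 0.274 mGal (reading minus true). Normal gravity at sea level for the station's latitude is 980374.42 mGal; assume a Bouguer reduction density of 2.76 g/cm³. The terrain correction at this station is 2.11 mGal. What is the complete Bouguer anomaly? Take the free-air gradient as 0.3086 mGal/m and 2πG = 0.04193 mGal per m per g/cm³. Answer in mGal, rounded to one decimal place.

Drift-corrected reading = 979477.89 − (0.274) = 979477.616 mGal
Free-air correction = 0.3086 × 3607.0 = 1113.12 mGal
Free-air anomaly = 979477.616 − 980374.42 + (1113.12) = 216.316 mGal
Bouguer slab correction = 0.04193 × 2.76 × 3607.0 = 417.43 mGal
Simple Bouguer anomaly = 216.316 − (417.43) = -201.114 mGal
Complete Bouguer anomaly = -201.114 + 2.11 = -199.004 mGal

-199.0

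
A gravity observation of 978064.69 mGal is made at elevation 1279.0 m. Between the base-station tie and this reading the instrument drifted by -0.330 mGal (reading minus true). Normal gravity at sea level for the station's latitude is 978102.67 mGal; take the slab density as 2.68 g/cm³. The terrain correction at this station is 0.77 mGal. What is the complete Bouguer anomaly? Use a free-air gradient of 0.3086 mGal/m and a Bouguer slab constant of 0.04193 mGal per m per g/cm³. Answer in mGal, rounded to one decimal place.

Drift-corrected reading = 978064.69 − (-0.330) = 978065.020 mGal
Free-air correction = 0.3086 × 1279.0 = 394.70 mGal
Free-air anomaly = 978065.020 − 978102.67 + (394.70) = 357.050 mGal
Bouguer slab correction = 0.04193 × 2.68 × 1279.0 = 143.72 mGal
Simple Bouguer anomaly = 357.050 − (143.72) = 213.330 mGal
Complete Bouguer anomaly = 213.330 + 0.77 = 214.100 mGal

214.1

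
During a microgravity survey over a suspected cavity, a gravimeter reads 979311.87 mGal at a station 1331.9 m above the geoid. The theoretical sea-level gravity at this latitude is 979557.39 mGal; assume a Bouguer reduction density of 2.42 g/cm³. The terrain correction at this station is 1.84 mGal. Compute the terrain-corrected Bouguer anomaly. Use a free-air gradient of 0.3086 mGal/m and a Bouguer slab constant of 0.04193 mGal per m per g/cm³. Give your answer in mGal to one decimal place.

Free-air correction = 0.3086 × 1331.9 = 411.02 mGal
Free-air anomaly = 979311.87 − 979557.39 + (411.02) = 165.50 mGal
Bouguer slab correction = 0.04193 × 2.42 × 1331.9 = 135.15 mGal
Simple Bouguer anomaly = 165.50 − (135.15) = 30.35 mGal
Complete Bouguer anomaly = 30.35 + 1.84 = 32.19 mGal

32.2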